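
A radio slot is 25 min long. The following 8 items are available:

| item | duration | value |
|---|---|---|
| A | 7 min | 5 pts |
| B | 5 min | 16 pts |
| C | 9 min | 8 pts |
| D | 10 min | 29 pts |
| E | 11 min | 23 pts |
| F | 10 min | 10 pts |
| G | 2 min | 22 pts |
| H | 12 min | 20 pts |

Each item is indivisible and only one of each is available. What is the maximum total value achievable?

74 pts

Check high-value combinations within 25 min:
- D+E+G: duration 10+11+2=23, value 29+23+22=74
- A+B+D+G: duration 7+5+10+2=24, value 5+16+29+22=72
- D+G+H: duration 10+2+12=24, value 29+22+20=71
- B+D+G: duration 5+10+2=17, value 16+29+22=67
- A+B+E+G: duration 7+5+11+2=25, value 5+16+23+22=66
Best: 74 pts.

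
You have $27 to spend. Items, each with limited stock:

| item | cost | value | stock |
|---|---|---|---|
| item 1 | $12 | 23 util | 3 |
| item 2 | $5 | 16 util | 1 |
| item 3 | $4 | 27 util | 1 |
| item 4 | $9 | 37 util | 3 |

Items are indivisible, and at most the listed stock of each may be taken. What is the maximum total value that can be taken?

Top feasible selections:
- 1×item 2 + 1×item 3 + 2×item 4: cost 27, value 117
- 3×item 4: cost 27, value 111
- 1×item 3 + 2×item 4: cost 22, value 101
- 1×item 2 + 2×item 4: cost 23, value 90
Best: 117 util.

117 util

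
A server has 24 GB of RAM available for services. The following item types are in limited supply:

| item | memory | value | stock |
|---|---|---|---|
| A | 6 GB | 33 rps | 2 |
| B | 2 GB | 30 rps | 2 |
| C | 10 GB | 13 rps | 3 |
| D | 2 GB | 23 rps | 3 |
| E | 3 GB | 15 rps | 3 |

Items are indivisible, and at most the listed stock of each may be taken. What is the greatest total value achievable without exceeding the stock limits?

195 rps

Top feasible selections:
- 2×A + 2×B + 3×D: memory 22, value 195
- 1×A + 2×B + 3×D + 2×E: memory 22, value 192
- 2×A + 2×B + 2×D + 1×E: memory 23, value 187
- 1×A + 2×B + 2×D + 3×E: memory 23, value 184
Best: 195 rps.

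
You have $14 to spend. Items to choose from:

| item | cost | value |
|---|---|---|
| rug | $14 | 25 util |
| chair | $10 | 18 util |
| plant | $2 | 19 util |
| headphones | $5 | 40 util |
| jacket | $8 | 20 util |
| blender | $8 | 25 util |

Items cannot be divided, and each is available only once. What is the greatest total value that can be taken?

65 util

Check high-value combinations within $14:
- headphones+blender: cost 5+8=13, value 40+25=65
- headphones+jacket: cost 5+8=13, value 40+20=60
- plant+headphones: cost 2+5=7, value 19+40=59
- plant+blender: cost 2+8=10, value 19+25=44
Best: 65 util.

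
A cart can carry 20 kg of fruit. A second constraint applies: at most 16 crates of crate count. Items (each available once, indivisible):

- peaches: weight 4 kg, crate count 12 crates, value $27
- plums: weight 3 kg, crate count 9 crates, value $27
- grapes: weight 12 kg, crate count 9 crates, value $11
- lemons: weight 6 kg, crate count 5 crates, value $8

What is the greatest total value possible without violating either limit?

$35

Feasible sets respecting both limits:
- plums+lemons: weight 9, crate count 14, value 35
- peaches: weight 4, crate count 12, value 27
- plums: weight 3, crate count 9, value 27
Best: $35.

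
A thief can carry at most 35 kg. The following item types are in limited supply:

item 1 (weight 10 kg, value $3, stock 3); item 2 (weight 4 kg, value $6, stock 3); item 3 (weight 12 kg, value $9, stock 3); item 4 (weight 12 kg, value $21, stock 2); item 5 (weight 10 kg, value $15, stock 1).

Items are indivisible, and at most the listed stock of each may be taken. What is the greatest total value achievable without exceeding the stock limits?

$57

Best selections within weight 35 and stock limits:
- 2×item 4 + 1×item 5: weight 34, value 57
- 2×item 2 + 2×item 4: weight 32, value 54
- 3×item 2 + 1×item 4 + 1×item 5: weight 34, value 54
- 1×item 2 + 2×item 4: weight 28, value 48
Best: $57.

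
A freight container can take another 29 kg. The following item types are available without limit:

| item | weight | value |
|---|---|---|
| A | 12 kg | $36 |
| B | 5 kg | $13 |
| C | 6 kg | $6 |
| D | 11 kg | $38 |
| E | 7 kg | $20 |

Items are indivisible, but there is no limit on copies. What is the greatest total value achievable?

Best value-per-unit is D at 38/11; filling with it alone gives 2×38 = 76.
Optimal mix: 2×D + 1×E → weight 29, value 96.

$96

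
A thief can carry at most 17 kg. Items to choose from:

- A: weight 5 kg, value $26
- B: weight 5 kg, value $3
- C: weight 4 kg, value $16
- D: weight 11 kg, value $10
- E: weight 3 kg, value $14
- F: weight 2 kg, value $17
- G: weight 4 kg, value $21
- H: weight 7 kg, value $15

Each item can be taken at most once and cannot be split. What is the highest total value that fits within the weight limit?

$80

This is a 0/1 knapsack; check combinations near the capacity.
- A+C+F+G: weight 5+4+2+4=15, value 26+16+17+21=80
- A+E+F+G: weight 5+3+2+4=14, value 26+14+17+21=78
- A+C+E+G: weight 5+4+3+4=16, value 26+16+14+21=77
Best: $80.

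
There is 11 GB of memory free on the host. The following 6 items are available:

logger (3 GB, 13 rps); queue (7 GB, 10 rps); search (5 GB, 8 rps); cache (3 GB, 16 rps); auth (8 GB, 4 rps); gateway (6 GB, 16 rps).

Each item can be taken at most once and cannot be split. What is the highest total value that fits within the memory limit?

37 rps

Check high-value combinations within 11 GB:
- logger+search+cache: memory 3+5+3=11, value 13+8+16=37
- cache+gateway: memory 3+6=9, value 16+16=32
- logger+cache: memory 3+3=6, value 13+16=29
- logger+gateway: memory 3+6=9, value 13+16=29
- queue+cache: memory 7+3=10, value 10+16=26
Best: 37 rps.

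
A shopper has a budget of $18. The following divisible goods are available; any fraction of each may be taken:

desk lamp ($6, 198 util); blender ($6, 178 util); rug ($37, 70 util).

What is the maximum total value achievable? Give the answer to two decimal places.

Take in order of value per unit:
- desk lamp (198/6 per unit): all 6 → value 198, running total 198.00
- blender (178/6 per unit): all 6 → value 178, running total 376.00
- rug (70/37 per unit): 6 of 37 → value 6×70/37 = 11.3514, running total 387.35
Total 387.35.

387.35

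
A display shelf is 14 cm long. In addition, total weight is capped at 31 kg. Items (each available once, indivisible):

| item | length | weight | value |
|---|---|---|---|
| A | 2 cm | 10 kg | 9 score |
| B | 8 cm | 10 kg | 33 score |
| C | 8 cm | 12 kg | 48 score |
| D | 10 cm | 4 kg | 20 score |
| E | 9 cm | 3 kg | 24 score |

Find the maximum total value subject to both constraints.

57 score

Feasible sets respecting both limits:
- A+C: length 10, weight 22, value 57
- C: length 8, weight 12, value 48
- A+B: length 10, weight 20, value 42
Best: 57 score.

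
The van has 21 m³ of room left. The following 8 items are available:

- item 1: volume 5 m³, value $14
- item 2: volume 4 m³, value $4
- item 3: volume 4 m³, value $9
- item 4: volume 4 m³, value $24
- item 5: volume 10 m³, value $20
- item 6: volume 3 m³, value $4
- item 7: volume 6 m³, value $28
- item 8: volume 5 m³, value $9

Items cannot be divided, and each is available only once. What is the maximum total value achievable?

Check high-value combinations within 21 m³:
- item 1+item 3+item 4+item 7: volume 5+4+4+6=19, value 14+9+24+28=75
- item 1+item 4+item 7+item 8: volume 5+4+6+5=20, value 14+24+28+9=75
- item 4+item 5+item 7: volume 4+10+6=20, value 24+20+28=72
- item 1+item 4+item 6+item 7: volume 5+4+3+6=18, value 14+24+4+28=70
- item 1+item 2+item 4+item 7: volume 5+4+4+6=19, value 14+4+24+28=70
Best: $75.

$75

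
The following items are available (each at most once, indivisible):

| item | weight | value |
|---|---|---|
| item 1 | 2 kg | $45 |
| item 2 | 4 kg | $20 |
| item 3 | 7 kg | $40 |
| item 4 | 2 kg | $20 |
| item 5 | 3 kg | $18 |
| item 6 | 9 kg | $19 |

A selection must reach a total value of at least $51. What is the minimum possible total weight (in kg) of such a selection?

4

Subsets with value ≥ 51, sorted by total weight:
- item 1+item 4: weight 4, value 65
- item 1+item 5: weight 5, value 63
- item 1+item 2: weight 6, value 65
Minimum weight: 4 kg.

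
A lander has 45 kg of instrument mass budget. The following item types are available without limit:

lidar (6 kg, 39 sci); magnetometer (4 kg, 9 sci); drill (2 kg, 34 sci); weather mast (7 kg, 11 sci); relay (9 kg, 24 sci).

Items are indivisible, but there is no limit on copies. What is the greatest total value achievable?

748 sci

Best value-per-unit is drill at 34/2, and filling with it alone uses mass 22×2=44. No mix of the others beats 22×34 = 748.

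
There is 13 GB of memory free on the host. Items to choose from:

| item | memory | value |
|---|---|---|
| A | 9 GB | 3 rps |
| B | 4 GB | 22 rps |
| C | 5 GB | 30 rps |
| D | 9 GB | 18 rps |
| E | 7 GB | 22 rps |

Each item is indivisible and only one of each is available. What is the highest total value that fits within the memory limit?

52 rps

Check high-value combinations within 13 GB:
- B+C: memory 4+5=9, value 22+30=52
- C+E: memory 5+7=12, value 30+22=52
- B+E: memory 4+7=11, value 22+22=44
- B+D: memory 4+9=13, value 22+18=40
- C: memory 5, value 30
Best: 52 rps.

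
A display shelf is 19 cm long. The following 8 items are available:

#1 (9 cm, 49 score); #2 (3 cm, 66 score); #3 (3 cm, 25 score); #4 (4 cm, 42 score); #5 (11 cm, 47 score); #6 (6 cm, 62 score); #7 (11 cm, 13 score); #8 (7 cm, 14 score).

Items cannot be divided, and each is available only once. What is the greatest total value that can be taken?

195 score

Check high-value combinations within 19 cm:
- #2+#3+#4+#6: length 3+3+4+6=16, value 66+25+42+62=195
- #1+#2+#3+#4: length 9+3+3+4=19, value 49+66+25+42=182
- #1+#2+#6: length 9+3+6=18, value 49+66+62=177
Best: 195 score.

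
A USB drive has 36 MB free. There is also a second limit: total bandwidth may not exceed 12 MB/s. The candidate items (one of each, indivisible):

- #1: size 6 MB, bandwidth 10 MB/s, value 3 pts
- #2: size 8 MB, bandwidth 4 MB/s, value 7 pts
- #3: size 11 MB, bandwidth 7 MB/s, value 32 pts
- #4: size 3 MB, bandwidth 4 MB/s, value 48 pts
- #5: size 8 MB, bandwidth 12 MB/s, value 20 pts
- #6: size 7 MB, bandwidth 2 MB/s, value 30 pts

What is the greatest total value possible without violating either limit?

85 pts

Feasible sets respecting both limits:
- #2+#4+#6: size 18, bandwidth 10, value 85
- #3+#4: size 14, bandwidth 11, value 80
- #4+#6: size 10, bandwidth 6, value 78
Best: 85 pts.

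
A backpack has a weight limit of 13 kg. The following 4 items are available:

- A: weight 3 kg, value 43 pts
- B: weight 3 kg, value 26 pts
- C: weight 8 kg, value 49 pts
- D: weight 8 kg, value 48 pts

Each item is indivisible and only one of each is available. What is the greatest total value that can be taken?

92 pts

Check high-value combinations within 13 kg:
- A+C: weight 3+8=11, value 43+49=92
- A+D: weight 3+8=11, value 43+48=91
- B+C: weight 3+8=11, value 26+49=75
- B+D: weight 3+8=11, value 26+48=74
- A+B: weight 3+3=6, value 43+26=69
Best: 92 pts.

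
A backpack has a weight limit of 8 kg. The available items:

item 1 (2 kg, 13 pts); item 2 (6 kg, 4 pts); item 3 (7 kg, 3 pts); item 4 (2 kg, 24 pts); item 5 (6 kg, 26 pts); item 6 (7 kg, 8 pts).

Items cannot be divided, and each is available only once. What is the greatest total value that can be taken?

50 pts

Check high-value combinations within 8 kg:
- item 4+item 5: weight 2+6=8, value 24+26=50
- item 1+item 5: weight 2+6=8, value 13+26=39
- item 1+item 4: weight 2+2=4, value 13+24=37
- item 2+item 4: weight 6+2=8, value 4+24=28
Best: 50 pts.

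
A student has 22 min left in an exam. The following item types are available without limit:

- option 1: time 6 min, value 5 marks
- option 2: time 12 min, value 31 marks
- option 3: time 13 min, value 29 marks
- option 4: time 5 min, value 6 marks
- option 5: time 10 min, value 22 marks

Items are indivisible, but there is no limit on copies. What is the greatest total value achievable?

Best value-per-unit is option 2 at 31/12; filling with it alone gives 1×31 = 31.
Optimal mix: 1×option 2 + 1×option 5 → time 22, value 53.

53 marks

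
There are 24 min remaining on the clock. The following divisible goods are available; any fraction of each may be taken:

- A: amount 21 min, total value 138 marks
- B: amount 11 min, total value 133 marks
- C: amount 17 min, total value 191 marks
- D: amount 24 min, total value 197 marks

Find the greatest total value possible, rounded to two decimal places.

279.06

Take in order of value per unit:
- B (133/11 per unit): all 11 → value 133, running total 133.00
- C (191/17 per unit): 13 of 17 → value 13×191/17 = 146.0588, running total 279.06
Total 279.06.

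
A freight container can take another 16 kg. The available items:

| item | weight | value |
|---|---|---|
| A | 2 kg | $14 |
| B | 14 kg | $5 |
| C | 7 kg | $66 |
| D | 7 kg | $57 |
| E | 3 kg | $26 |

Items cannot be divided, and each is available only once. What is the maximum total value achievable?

$137

Check high-value combinations within 16 kg:
- A+C+D: weight 2+7+7=16, value 14+66+57=137
- C+D: weight 7+7=14, value 66+57=123
- A+C+E: weight 2+7+3=12, value 14+66+26=106
Best: $137.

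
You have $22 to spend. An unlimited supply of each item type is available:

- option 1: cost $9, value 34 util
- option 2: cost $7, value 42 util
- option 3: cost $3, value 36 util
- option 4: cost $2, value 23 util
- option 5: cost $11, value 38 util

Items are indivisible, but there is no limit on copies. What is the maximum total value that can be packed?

Best value-per-unit is option 3 at 36/3; filling with it alone gives 7×36 = 252.
Optimal mix: 6×option 3 + 2×option 4 → cost 22, value 262.

262 util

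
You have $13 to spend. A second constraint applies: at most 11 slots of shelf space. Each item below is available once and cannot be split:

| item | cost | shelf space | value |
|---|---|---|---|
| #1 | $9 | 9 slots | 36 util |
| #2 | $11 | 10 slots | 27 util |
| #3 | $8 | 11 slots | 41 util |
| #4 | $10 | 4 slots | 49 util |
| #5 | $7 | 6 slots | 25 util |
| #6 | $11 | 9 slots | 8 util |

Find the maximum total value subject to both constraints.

Feasible sets respecting both limits:
- #4: cost 10, shelf space 4, value 49
- #3: cost 8, shelf space 11, value 41
- #1: cost 9, shelf space 9, value 36
Best: 49 util.

49 util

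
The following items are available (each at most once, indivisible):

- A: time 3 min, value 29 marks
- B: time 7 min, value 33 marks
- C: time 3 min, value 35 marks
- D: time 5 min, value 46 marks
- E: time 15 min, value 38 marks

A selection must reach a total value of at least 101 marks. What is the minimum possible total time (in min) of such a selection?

11

Subsets with value ≥ 101, sorted by total time:
- A+C+D: time 11, value 110
- B+C+D: time 15, value 114
Minimum time: 11 min.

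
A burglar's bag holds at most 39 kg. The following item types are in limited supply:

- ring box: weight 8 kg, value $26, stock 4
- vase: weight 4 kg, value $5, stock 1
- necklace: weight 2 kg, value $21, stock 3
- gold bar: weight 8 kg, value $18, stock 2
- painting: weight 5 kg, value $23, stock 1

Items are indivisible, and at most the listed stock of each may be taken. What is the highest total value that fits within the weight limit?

Best selections within weight 39 and stock limits:
- 3×ring box + 1×vase + 3×necklace + 1×painting: weight 39, value 169
- 4×ring box + 3×necklace: weight 38, value 167
- 3×ring box + 3×necklace + 1×painting: weight 35, value 164
- 2×ring box + 1×vase + 3×necklace + 1×gold bar + 1×painting: weight 39, value 161
Best: $169.

$169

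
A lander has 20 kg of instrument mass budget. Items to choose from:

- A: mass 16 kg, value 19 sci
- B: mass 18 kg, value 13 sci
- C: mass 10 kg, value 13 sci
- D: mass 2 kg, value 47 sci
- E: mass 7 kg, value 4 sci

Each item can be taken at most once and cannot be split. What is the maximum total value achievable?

66 sci

Check high-value combinations within 20 kg:
- A+D: mass 16+2=18, value 19+47=66
- C+D+E: mass 10+2+7=19, value 13+47+4=64
- C+D: mass 10+2=12, value 13+47=60
- B+D: mass 18+2=20, value 13+47=60
Best: 66 sci.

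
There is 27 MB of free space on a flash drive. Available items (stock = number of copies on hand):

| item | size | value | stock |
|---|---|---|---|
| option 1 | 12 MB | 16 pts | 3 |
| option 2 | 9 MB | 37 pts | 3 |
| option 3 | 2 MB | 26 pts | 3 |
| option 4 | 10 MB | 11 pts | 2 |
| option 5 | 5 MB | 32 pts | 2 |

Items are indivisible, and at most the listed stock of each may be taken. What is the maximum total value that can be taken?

179 pts

Top feasible selections:
- 1×option 2 + 3×option 3 + 2×option 5: size 25, value 179
- 2×option 2 + 2×option 3 + 1×option 5: size 27, value 158
- 1×option 2 + 2×option 3 + 2×option 5: size 23, value 153
- 3×option 3 + 1×option 4 + 2×option 5: size 26, value 153
Best: 179 pts.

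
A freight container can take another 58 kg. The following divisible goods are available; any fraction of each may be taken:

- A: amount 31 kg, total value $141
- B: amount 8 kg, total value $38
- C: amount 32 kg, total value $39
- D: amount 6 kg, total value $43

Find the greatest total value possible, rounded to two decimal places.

Take in order of value per unit:
- D (43/6 per unit): all 6 → value 43, running total 43.00
- B (38/8 per unit): all 8 → value 38, running total 81.00
- A (141/31 per unit): all 31 → value 141, running total 222.00
- C (39/32 per unit): 13 of 32 → value 13×39/32 = 15.8438, running total 237.84
Total 237.84.

237.84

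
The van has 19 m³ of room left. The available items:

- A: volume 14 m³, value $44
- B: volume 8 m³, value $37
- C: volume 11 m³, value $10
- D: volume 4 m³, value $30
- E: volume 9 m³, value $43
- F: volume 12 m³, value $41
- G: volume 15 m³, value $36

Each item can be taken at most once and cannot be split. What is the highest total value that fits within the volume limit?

Check high-value combinations within 19 m³:
- B+E: volume 8+9=17, value 37+43=80
- A+D: volume 14+4=18, value 44+30=74
- D+E: volume 4+9=13, value 30+43=73
Best: $80.

$80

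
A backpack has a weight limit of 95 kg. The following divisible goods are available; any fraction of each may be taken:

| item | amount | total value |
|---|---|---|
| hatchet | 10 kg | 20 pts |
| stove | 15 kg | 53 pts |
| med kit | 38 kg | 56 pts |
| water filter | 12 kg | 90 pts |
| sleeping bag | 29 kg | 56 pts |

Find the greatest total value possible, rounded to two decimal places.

261.74

Take in order of value per unit:
- water filter (90/12 per unit): all 12 → value 90, running total 90.00
- stove (53/15 per unit): all 15 → value 53, running total 143.00
- hatchet (20/10 per unit): all 10 → value 20, running total 163.00
- sleeping bag (56/29 per unit): all 29 → value 56, running total 219.00
- med kit (56/38 per unit): 29 of 38 → value 29×56/38 = 42.7368, running total 261.74
Total 261.74.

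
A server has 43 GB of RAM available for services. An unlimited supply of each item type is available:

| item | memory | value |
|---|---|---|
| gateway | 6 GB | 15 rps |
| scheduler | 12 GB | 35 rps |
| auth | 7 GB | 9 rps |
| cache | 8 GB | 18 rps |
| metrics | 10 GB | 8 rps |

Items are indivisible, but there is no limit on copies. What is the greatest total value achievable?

Best value-per-unit is scheduler at 35/12; filling with it alone gives 3×35 = 105.
Optimal mix: 1×gateway + 3×scheduler → memory 42, value 120.

120 rps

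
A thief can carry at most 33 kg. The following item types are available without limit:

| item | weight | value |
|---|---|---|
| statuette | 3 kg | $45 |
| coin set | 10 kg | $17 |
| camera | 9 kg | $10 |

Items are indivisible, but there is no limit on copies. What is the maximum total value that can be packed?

Best value-per-unit is statuette at 45/3, and filling with it alone uses weight 11×3=33. No mix of the others beats 11×45 = 495.

$495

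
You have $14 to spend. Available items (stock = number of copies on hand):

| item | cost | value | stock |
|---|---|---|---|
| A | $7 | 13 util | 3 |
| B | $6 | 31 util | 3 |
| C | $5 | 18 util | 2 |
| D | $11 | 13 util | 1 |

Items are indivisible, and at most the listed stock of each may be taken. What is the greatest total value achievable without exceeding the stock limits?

62 util

Best selections within cost 14 and stock limits:
- 2×B: cost 12, value 62
- 1×B + 1×C: cost 11, value 49
- 1×A + 1×B: cost 13, value 44
Best: 62 util.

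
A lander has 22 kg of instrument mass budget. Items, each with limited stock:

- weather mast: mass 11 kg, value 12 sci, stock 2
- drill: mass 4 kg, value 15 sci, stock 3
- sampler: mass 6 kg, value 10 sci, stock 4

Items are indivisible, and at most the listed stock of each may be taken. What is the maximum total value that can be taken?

55 sci

Top feasible selections:
- 3×drill + 1×sampler: mass 18, value 55
- 2×drill + 2×sampler: mass 20, value 50
Best: 55 sci.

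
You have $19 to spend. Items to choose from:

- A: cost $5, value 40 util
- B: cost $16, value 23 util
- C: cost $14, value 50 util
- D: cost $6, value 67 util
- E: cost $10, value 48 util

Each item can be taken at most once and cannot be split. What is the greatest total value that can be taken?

115 util

This is a 0/1 knapsack; check combinations near the capacity.
- D+E: cost 6+10=16, value 67+48=115
- A+D: cost 5+6=11, value 40+67=107
- A+C: cost 5+14=19, value 40+50=90
- A+E: cost 5+10=15, value 40+48=88
Best: 115 util.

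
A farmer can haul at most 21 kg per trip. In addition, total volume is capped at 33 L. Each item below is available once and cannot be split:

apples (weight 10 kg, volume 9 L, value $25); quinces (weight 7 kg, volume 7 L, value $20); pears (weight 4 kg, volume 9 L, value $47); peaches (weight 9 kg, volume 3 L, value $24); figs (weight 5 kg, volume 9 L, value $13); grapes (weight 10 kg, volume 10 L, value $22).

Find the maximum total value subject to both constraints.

Feasible sets respecting both limits:
- apples+quinces+pears: weight 21, volume 25, value 92
- quinces+pears+peaches: weight 20, volume 19, value 91
- quinces+pears+grapes: weight 21, volume 26, value 89
Best: $92.

$92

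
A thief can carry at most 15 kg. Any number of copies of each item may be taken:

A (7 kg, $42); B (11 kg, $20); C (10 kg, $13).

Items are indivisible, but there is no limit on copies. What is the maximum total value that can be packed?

Best value-per-unit is A at 42/7, and filling with it alone uses weight 2×7=14. No mix of the others beats 2×42 = 84.

$84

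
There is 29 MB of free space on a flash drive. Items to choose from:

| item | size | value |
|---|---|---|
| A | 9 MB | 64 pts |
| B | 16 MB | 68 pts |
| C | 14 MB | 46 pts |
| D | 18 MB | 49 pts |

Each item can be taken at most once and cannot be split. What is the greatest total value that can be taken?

This is a 0/1 knapsack; check combinations near the capacity.
- A+B: size 9+16=25, value 64+68=132
- A+D: size 9+18=27, value 64+49=113
- A+C: size 9+14=23, value 64+46=110
- B: size 16, value 68
Best: 132 pts.

132 pts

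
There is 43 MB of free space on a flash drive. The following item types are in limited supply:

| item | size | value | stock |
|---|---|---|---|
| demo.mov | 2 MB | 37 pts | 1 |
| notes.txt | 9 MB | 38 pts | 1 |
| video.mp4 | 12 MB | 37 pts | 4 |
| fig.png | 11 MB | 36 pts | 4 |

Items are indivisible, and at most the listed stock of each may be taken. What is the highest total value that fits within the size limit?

149 pts

Top feasible selections:
- 1×demo.mov + 1×notes.txt + 2×video.mp4: size 35, value 149
- 1×demo.mov + 1×notes.txt + 1×video.mp4 + 1×fig.png: size 34, value 148
- 1×demo.mov + 3×video.mp4: size 38, value 148
Best: 149 pts.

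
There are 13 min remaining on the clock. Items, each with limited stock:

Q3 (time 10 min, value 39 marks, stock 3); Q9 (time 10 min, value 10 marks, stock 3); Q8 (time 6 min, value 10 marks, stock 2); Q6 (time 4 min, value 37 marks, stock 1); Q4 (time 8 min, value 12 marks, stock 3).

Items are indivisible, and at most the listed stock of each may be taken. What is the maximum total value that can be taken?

49 marks

Best selections within time 13 and stock limits:
- 1×Q6 + 1×Q4: time 12, value 49
- 1×Q8 + 1×Q6: time 10, value 47
Best: 49 marks.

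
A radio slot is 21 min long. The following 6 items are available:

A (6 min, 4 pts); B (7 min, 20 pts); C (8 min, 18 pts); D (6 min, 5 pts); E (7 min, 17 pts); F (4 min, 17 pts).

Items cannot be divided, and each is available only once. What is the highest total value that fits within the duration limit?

This is a 0/1 knapsack; check combinations near the capacity.
- B+C+F: duration 7+8+4=19, value 20+18+17=55
- B+E+F: duration 7+7+4=18, value 20+17+17=54
- C+E+F: duration 8+7+4=19, value 18+17+17=52
- B+C+D: duration 7+8+6=21, value 20+18+5=43
Best: 55 pts.

55 pts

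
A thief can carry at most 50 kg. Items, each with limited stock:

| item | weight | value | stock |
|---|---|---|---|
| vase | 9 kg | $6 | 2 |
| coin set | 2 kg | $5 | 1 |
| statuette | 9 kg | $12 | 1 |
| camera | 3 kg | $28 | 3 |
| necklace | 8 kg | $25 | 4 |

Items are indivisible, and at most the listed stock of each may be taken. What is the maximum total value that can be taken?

$196

Best selections within weight 50 and stock limits:
- 1×statuette + 3×camera + 4×necklace: weight 50, value 196
- 1×vase + 3×camera + 4×necklace: weight 50, value 190
- 1×coin set + 3×camera + 4×necklace: weight 43, value 189
Best: $196.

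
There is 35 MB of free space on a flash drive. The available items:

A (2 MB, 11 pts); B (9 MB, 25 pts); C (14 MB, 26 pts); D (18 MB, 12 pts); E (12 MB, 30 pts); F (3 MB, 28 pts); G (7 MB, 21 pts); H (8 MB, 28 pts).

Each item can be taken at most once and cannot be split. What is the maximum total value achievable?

Check high-value combinations within 35 MB:
- A+B+E+F+H: size 2+9+12+3+8=34, value 11+25+30+28+28=122
- A+E+F+G+H: size 2+12+3+7+8=32, value 11+30+28+21+28=118
- A+B+E+F+G: size 2+9+12+3+7=33, value 11+25+30+28+21=115
- A+C+F+G+H: size 2+14+3+7+8=34, value 11+26+28+21+28=114
Best: 122 pts.

122 pts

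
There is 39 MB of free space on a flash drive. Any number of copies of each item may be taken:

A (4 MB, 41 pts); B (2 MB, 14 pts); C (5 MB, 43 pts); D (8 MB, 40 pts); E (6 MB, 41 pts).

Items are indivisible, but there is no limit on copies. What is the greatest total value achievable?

Best value-per-unit is A at 41/4; filling with it alone gives 9×41 = 369.
Optimal mix: 8×A + 1×B + 1×C → size 39, value 385.

385 pts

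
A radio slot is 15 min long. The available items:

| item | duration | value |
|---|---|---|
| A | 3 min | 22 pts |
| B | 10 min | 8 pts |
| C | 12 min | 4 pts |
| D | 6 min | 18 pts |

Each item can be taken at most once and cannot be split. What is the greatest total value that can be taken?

40 pts

Check high-value combinations within 15 min:
- A+D: duration 3+6=9, value 22+18=40
- A+B: duration 3+10=13, value 22+8=30
- A+C: duration 3+12=15, value 22+4=26
- A: duration 3, value 22
- D: duration 6, value 18
Best: 40 pts.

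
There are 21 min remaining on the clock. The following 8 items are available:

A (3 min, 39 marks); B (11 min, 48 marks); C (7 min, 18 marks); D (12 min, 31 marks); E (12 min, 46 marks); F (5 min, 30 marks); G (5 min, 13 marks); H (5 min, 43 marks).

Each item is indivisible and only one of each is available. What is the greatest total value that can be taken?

130 marks

Check high-value combinations within 21 min:
- A+B+H: time 3+11+5=19, value 39+48+43=130
- A+C+F+H: time 3+7+5+5=20, value 39+18+30+43=130
- A+E+H: time 3+12+5=20, value 39+46+43=128
Best: 130 marks.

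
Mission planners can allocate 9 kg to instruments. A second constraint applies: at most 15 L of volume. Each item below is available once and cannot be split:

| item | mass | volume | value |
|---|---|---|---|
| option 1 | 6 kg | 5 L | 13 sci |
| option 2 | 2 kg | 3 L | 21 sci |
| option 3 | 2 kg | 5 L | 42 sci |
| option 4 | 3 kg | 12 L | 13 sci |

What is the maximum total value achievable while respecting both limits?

63 sci

Feasible sets respecting both limits:
- option 2+option 3: mass 4, volume 8, value 63
- option 1+option 3: mass 8, volume 10, value 55
- option 3: mass 2, volume 5, value 42
Best: 63 sci.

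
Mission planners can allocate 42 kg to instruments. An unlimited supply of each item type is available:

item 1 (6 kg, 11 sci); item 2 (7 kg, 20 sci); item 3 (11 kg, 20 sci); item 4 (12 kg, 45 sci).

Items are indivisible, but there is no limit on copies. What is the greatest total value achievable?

Best value-per-unit is item 4 at 45/12; filling with it alone gives 3×45 = 135.
Optimal mix: 1×item 1 + 3×item 4 → mass 42, value 146.

146 sci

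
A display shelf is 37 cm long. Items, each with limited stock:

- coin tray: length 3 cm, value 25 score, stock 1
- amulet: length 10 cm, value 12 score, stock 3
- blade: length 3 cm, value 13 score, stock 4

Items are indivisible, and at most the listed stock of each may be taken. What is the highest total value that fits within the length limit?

Top feasible selections:
- 1×coin tray + 2×amulet + 4×blade: length 35, value 101
- 1×coin tray + 1×amulet + 4×blade: length 25, value 89
- 1×coin tray + 2×amulet + 3×blade: length 32, value 88
- 1×coin tray + 4×blade: length 15, value 77
Best: 101 score.

101 score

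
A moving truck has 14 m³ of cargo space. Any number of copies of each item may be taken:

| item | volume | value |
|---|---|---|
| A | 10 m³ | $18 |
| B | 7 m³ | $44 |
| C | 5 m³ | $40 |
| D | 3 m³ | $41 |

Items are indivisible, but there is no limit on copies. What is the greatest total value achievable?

$164

Best value-per-unit is D at 41/3, and filling with it alone uses volume 4×3=12. No mix of the others beats 4×41 = 164.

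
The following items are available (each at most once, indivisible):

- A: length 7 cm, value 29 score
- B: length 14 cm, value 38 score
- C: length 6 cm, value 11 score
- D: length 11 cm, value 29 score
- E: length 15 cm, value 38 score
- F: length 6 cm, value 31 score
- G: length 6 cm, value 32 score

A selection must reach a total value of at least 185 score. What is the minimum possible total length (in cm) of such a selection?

Subsets with value ≥ 185, sorted by total length:
- A+B+D+E+F+G: length 59, value 197
- A+B+C+D+E+F+G: length 65, value 208
Minimum length: 59 cm.

59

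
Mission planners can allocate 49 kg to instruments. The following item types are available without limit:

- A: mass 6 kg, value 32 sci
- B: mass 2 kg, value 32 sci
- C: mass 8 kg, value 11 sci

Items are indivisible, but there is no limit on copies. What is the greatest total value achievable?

Best value-per-unit is B at 32/2, and filling with it alone uses mass 24×2=48. No mix of the others beats 24×32 = 768.

768 sci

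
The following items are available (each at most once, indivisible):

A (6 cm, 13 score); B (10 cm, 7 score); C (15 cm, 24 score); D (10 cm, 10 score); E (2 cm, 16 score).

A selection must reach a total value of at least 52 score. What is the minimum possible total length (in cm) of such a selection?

Subsets with value ≥ 52, sorted by total length:
- A+C+E: length 23, value 53
- A+C+D+E: length 33, value 63
- A+B+C+E: length 33, value 60
Minimum length: 23 cm.

23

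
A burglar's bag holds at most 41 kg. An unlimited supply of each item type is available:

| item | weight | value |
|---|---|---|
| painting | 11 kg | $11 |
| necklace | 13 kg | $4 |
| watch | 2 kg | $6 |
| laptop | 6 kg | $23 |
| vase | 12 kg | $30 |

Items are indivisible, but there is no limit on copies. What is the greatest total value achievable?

Best value-per-unit is laptop at 23/6; filling with it alone gives 6×23 = 138.
Optimal mix: 2×watch + 6×laptop → weight 40, value 150.

$150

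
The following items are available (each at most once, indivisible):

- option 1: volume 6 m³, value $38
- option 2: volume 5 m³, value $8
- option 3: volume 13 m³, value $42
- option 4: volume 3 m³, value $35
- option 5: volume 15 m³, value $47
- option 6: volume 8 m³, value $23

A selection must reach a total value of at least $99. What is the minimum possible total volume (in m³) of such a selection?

Subsets with value ≥ 99, sorted by total volume:
- option 1+option 3+option 4: volume 22, value 115
- option 1+option 2+option 4+option 6: volume 22, value 104
- option 1+option 4+option 5: volume 24, value 120
Minimum volume: 22 m³.

22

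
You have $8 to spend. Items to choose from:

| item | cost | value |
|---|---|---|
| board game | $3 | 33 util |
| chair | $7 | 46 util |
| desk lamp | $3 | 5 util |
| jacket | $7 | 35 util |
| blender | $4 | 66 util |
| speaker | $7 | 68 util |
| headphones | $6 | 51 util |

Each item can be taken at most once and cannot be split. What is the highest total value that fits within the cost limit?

This is a 0/1 knapsack; check combinations near the capacity.
- board game+blender: cost 3+4=7, value 33+66=99
- desk lamp+blender: cost 3+4=7, value 5+66=71
- speaker: cost 7, value 68
- blender: cost 4, value 66
Best: 99 util.

99 util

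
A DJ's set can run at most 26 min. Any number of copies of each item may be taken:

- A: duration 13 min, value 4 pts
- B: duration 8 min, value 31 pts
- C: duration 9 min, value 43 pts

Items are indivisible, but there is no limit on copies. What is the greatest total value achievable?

Best value-per-unit is C at 43/9; filling with it alone gives 2×43 = 86.
Optimal mix: 1×B + 2×C → duration 26, value 117.

117 pts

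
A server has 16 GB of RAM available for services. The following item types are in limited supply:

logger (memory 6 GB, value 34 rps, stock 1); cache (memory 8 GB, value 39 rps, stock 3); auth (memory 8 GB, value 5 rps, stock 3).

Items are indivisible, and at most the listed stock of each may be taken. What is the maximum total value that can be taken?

Best selections within memory 16 and stock limits:
- 2×cache: memory 16, value 78
- 1×logger + 1×cache: memory 14, value 73
- 1×cache + 1×auth: memory 16, value 44
- 1×cache: memory 8, value 39
Best: 78 rps.

78 rps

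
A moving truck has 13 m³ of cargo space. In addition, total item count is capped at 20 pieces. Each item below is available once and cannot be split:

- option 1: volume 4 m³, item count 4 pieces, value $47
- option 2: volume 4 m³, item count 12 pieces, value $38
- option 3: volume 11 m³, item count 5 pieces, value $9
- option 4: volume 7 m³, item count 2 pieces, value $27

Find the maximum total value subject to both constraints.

Feasible sets respecting both limits:
- option 1+option 2: volume 8, item count 16, value 85
- option 1+option 4: volume 11, item count 6, value 74
- option 2+option 4: volume 11, item count 14, value 65
Best: $85.

$85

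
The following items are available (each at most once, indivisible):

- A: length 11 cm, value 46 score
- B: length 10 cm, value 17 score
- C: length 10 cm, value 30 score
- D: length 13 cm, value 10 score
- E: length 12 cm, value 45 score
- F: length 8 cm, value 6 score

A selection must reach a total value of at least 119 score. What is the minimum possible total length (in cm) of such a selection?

33

Subsets with value ≥ 119, sorted by total length:
- A+C+E: length 33, value 121
- A+C+E+F: length 41, value 127
Minimum length: 33 cm.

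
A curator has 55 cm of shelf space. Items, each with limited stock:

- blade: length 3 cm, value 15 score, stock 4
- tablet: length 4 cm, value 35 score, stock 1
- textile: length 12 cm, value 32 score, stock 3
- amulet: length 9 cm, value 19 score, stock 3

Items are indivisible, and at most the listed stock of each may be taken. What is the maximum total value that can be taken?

Best selections within length 55 and stock limits:
- 4×blade + 1×tablet + 3×textile: length 52, value 191
- 4×blade + 1×tablet + 1×textile + 3×amulet: length 55, value 184
Best: 191 score.

191 score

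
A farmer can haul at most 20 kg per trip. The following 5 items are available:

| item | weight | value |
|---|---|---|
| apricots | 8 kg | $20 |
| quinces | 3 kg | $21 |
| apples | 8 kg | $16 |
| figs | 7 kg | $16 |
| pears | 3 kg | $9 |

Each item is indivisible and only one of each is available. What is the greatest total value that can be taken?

Check high-value combinations within 20 kg:
- apricots+quinces+figs: weight 8+3+7=18, value 20+21+16=57
- apricots+quinces+apples: weight 8+3+8=19, value 20+21+16=57
- quinces+apples+figs: weight 3+8+7=18, value 21+16+16=53
- apricots+quinces+pears: weight 8+3+3=14, value 20+21+9=50
Best: $57.

$57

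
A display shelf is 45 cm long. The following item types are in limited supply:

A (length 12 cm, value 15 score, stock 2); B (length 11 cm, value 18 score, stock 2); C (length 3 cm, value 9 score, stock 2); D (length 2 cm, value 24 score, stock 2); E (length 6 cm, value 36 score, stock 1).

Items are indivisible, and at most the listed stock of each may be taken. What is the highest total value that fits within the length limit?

Top feasible selections:
- 2×B + 2×C + 2×D + 1×E: length 38, value 138
- 1×A + 1×B + 2×C + 2×D + 1×E: length 39, value 135
Best: 138 score.

138 score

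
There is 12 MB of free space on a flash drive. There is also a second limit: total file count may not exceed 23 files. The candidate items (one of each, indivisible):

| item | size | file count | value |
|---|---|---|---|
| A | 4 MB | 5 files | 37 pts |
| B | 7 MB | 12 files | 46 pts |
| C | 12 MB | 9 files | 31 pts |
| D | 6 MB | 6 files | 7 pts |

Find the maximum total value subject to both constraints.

83 pts

Feasible sets respecting both limits:
- A+B: size 11, file count 17, value 83
- B: size 7, file count 12, value 46
- A+D: size 10, file count 11, value 44
- A: size 4, file count 5, value 37
Best: 83 pts.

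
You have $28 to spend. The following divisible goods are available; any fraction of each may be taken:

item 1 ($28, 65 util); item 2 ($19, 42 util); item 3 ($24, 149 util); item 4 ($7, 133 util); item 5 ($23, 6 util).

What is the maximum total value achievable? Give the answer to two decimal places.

263.38

Take in order of value per unit:
- item 4 (133/7 per unit): all 7 → value 133, running total 133.00
- item 3 (149/24 per unit): 21 of 24 → value 21×149/24 = 130.3750, running total 263.38
Total 263.38.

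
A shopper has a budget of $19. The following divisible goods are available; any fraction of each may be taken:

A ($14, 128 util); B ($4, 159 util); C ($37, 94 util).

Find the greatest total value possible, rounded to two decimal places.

Take in order of value per unit:
- B (159/4 per unit): all 4 → value 159, running total 159.00
- A (128/14 per unit): all 14 → value 128, running total 287.00
- C (94/37 per unit): 1 of 37 → value 1×94/37 = 2.5405, running total 289.54
Total 289.54.

289.54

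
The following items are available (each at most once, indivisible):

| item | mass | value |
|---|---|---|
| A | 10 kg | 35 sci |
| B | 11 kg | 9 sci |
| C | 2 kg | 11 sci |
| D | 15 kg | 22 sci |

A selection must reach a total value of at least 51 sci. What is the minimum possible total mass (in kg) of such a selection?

Subsets with value ≥ 51, sorted by total mass:
- A+B+C: mass 23, value 55
- A+D: mass 25, value 57
- A+C+D: mass 27, value 68
- A+B+D: mass 36, value 66
Minimum mass: 23 kg.

23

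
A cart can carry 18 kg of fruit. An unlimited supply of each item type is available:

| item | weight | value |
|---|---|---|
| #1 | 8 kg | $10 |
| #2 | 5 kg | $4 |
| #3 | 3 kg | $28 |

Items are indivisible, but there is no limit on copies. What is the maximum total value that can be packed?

$168

Best value-per-unit is #3 at 28/3, and filling with it alone uses weight 6×3=18. No mix of the others beats 6×28 = 168.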